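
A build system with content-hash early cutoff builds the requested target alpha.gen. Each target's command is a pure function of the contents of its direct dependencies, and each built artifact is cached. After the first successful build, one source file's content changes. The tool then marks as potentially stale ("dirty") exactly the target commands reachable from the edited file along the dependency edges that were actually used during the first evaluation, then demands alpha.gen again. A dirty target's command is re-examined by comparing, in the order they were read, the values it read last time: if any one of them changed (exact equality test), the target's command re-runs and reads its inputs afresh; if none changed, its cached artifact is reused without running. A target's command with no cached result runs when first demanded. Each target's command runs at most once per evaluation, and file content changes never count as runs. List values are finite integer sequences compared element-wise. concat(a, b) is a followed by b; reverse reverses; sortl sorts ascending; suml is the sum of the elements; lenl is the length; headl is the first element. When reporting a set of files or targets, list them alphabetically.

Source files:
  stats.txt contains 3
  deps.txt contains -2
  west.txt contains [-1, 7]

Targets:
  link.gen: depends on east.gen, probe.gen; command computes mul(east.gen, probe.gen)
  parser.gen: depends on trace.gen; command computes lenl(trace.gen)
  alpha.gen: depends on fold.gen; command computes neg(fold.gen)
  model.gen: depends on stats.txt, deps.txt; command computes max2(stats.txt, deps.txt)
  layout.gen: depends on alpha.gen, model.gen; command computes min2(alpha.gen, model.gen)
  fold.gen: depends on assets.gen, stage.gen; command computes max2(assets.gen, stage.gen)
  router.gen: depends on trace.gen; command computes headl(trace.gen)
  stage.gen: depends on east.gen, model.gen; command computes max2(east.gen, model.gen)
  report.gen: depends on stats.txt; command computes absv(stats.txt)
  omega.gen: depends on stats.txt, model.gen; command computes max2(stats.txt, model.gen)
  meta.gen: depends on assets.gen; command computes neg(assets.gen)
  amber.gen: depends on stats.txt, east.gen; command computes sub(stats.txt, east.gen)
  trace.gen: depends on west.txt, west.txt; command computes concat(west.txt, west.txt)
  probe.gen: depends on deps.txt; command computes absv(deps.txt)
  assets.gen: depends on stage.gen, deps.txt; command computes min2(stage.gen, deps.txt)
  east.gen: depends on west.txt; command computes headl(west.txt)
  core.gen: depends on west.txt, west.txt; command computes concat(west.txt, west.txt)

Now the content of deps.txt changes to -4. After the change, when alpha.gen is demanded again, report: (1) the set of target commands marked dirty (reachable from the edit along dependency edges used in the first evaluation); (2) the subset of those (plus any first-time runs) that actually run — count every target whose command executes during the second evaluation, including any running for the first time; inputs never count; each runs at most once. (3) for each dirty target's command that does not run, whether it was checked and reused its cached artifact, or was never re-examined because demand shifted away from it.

Marked dirty: alpha.gen, assets.gen, fold.gen, model.gen, stage.gen.
Target commands that run: assets.gen, fold.gen, model.gen — 3 in total.
Checked but reused from cache: alpha.gen, stage.gen.
Key observation: the cutoff stops propagation at stage.gen — its inputs' values are unchanged, so it reuses its cache.

First evaluation (everything demanded from the output):
  east.gen = headl([-1, 7]) = -1
  model.gen = max2(3, -2) = 3
  stage.gen = max2(-1, 3) = 3
  assets.gen = min2(3, -2) = -2
  fold.gen = max2(-2, 3) = 3
  alpha.gen = neg(3) = -3

Propagation after the edit:
  model.gen: runs — deps.txt -2->-4; result 3 (same value as before).
  stage.gen: checked — values it read are unchanged (east.gen unchanged, model.gen unchanged); reused cached 3 without running.
  assets.gen: runs — deps.txt -2->-4; result -4.
  fold.gen: runs — assets.gen -2->-4; result 3 (same value as before).
  alpha.gen: checked — values it read are unchanged (fold.gen unchanged); reused cached -3 without running.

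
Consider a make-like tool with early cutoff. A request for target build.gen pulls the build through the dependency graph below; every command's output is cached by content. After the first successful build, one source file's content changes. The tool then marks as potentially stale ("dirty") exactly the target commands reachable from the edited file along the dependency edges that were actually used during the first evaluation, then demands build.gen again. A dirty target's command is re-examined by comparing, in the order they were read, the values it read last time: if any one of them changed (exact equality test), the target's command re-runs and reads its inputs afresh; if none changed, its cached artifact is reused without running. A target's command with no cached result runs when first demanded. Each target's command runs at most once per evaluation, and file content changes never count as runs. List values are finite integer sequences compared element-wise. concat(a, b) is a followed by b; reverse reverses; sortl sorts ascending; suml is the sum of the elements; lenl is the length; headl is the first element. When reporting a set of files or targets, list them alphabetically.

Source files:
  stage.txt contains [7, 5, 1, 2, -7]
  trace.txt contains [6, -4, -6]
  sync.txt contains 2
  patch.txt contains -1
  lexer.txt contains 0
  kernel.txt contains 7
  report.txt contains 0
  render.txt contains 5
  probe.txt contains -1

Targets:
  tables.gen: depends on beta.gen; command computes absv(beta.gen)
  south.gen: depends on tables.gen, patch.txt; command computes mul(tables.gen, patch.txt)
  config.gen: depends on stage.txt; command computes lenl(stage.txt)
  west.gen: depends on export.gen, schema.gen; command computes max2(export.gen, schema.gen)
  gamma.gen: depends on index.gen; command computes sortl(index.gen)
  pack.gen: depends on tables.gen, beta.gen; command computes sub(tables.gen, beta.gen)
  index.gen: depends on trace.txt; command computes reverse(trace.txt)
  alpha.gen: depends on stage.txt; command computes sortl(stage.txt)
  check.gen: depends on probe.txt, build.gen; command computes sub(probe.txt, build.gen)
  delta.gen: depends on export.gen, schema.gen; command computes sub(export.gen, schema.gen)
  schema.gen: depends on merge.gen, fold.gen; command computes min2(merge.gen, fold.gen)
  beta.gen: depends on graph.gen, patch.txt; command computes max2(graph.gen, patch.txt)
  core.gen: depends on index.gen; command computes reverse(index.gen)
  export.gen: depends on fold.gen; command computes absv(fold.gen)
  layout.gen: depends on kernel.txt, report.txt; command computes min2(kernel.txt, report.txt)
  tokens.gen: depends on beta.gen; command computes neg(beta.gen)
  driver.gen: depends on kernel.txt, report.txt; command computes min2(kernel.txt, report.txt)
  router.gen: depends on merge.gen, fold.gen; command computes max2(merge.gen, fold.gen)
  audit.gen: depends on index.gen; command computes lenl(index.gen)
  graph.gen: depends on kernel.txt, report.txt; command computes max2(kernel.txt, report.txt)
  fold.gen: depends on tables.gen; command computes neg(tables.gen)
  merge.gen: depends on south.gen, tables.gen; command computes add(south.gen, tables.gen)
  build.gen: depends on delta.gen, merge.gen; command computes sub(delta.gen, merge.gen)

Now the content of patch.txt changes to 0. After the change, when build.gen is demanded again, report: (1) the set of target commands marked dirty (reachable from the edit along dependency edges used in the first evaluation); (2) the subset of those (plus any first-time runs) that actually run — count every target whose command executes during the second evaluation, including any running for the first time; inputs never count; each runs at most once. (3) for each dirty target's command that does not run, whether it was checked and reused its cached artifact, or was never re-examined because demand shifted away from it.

The edit dirties: beta.gen, build.gen, delta.gen, export.gen, fold.gen, merge.gen, schema.gen, south.gen, tables.gen.
5 target commands run: beta.gen, build.gen, merge.gen, schema.gen, south.gen.
Cache hits after checking: delta.gen, export.gen, fold.gen, tables.gen.
Note where the cutoff bites: tables.gen is checked, finds nothing changed, and keeps its cache.

First demand of the output computes:
  graph.gen = max2(7, 0) = 7
  beta.gen = max2(7, -1) = 7
  tables.gen = absv(7) = 7
  fold.gen = neg(7) = -7
  export.gen = absv(-7) = 7
  south.gen = mul(7, -1) = -7
  merge.gen = add(-7, 7) = 0
  schema.gen = min2(0, -7) = -7
  delta.gen = sub(7, -7) = 14
  build.gen = sub(14, 0) = 14

After the edit, cleaning proceeds:
  beta.gen: a read changed (patch.txt -1->0) — executes, giving 7 — identical to its old value.
  tables.gen: dirty, but its reads are unchanged (beta.gen unchanged); cached 7 stands.
  fold.gen: dirty, but its reads are unchanged (tables.gen unchanged); cached -7 stands.
  export.gen: dirty, but its reads are unchanged (fold.gen unchanged); cached 7 stands.
  south.gen: a read changed (patch.txt -1->0) — executes, giving 0.
  merge.gen: a read changed (south.gen -7->0) — executes, giving 7.
  schema.gen: a read changed (merge.gen 0->7) — executes, giving -7 — identical to its old value.
  delta.gen: dirty, but its reads are unchanged (export.gen unchanged, schema.gen unchanged); cached 14 stands.
  build.gen: a read changed (merge.gen 0->7) — executes, giving 7.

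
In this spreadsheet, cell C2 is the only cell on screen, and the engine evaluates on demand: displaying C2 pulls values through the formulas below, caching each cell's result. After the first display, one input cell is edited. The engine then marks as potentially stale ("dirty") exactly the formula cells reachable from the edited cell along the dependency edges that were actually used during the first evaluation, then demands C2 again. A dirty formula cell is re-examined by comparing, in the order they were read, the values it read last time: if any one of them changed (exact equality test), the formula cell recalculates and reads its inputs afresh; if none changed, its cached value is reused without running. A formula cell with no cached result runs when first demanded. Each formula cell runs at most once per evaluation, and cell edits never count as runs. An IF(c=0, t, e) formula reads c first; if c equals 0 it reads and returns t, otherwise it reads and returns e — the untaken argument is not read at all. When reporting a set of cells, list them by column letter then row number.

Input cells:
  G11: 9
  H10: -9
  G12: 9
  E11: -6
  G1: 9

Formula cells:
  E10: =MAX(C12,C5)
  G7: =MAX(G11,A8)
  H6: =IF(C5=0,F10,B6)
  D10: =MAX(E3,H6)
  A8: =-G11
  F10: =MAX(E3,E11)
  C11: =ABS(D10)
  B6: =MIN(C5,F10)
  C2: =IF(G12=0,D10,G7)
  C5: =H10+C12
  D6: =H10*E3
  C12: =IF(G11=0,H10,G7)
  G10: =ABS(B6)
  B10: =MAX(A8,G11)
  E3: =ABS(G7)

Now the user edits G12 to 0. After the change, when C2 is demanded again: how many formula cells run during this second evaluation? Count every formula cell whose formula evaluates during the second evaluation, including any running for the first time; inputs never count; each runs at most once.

Initial pass — values computed on the first demand:
  A8 = -(9) = -9
  G7 = MAX(9, -9) = 9
  C2 = IF(G12=0: G12=9 -> else branch G7) = 9

Second demand — change propagation:
  C12: newly demanded (no cache) — executes and yields 9.
  C5: newly demanded (no cache) — executes and yields 0.
  E3: newly demanded (no cache) — executes and yields 9.
  F10: newly demanded (no cache) — executes and yields 9.
  H6: newly demanded (no cache) — executes and yields 9.
  D10: newly demanded (no cache) — executes and yields 9.
  C2: re-runs because G12 9->0; new result 9 (unchanged).

The important point: the flipped condition pulls in fresh nodes; C5, C12, D10, E3, F10, H6 run for the first time.

Run set: C2, C5, C12, D10, E3, F10, H6 (7 run).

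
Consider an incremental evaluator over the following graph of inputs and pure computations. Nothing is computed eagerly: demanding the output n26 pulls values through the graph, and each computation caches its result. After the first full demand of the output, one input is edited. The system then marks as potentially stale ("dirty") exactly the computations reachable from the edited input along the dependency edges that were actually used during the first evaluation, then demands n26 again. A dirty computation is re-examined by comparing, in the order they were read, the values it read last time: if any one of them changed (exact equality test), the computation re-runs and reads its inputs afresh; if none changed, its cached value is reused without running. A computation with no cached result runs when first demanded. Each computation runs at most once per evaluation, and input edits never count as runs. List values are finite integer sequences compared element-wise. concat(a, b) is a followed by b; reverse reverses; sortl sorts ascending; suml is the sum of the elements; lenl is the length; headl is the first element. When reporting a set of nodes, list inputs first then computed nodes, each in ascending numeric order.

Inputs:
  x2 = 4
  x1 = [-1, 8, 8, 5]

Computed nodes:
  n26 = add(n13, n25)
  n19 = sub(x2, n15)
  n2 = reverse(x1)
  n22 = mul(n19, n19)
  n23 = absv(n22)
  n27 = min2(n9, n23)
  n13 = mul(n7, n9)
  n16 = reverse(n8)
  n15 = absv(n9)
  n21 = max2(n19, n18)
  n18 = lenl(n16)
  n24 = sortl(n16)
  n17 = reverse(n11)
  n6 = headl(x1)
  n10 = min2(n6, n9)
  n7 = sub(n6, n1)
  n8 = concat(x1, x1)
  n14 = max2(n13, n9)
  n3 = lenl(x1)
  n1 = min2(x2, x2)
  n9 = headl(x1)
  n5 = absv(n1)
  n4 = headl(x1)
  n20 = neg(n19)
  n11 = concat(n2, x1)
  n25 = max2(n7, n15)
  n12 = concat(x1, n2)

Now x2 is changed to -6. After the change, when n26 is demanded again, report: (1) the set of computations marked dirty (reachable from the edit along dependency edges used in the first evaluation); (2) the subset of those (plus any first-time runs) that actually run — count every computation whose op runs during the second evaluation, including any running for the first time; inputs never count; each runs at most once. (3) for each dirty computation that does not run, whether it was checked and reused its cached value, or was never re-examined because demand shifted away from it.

Initial pass — values computed on the first demand:
  n1 = min2(4, 4) = 4
  n6 = headl([-1, 8, 8, 5]) = -1
  n7 = sub(-1, 4) = -5
  n9 = headl([-1, 8, 8, 5]) = -1
  n13 = mul(-5, -1) = 5
  n15 = absv(-1) = 1
  n25 = max2(-5, 1) = 1
  n26 = add(5, 1) = 6

Second demand — change propagation:
  n1: re-runs because x2 4->-6; x2 4->-6; new result -6.
  n7: re-runs because n1 4->-6; new result 5.
  n13: re-runs because n7 -5->5; new result -5.
  n25: re-runs because n7 -5->5; new result 5.
  n26: re-runs because n13 5->-5; n25 1->5; new result 0.

Dirty set: n1, n7, n13, n25, n26.
Run set: n1, n7, n13, n25, n26 (5 run).
All dirty computations ended up running.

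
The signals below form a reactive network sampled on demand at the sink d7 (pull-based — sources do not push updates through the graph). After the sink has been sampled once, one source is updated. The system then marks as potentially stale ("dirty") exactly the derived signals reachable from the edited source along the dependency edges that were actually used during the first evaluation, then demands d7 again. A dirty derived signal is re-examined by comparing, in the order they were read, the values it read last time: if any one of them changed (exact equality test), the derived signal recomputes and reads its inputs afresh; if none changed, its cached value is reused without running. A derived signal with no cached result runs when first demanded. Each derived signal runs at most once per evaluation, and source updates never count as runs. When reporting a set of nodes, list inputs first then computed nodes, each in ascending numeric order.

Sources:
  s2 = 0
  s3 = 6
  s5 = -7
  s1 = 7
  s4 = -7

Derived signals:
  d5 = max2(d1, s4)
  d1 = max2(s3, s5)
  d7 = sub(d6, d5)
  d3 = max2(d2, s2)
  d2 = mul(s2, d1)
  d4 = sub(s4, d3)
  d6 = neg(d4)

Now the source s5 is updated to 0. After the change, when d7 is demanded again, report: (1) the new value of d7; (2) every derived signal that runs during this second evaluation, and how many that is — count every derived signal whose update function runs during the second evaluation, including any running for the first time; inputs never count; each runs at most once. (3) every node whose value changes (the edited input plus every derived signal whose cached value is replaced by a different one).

Initial pass — values computed on the first demand:
  d1 = max2(6, -7) = 6
  d2 = mul(0, 6) = 0
  d3 = max2(0, 0) = 0
  d4 = sub(-7, 0) = -7
  d5 = max2(6, -7) = 6
  d6 = neg(-7) = 7
  d7 = sub(7, 6) = 1

Second demand — change propagation:
  d1: re-runs because s5 -7->0; new result 6 (unchanged).
  d2: re-examined; everything it read last time is the same (s2 unchanged, d1 unchanged) — cache 0 kept, no run.
  d3: re-examined; everything it read last time is the same (d2 unchanged, s2 unchanged) — cache 0 kept, no run.
  d4: re-examined; everything it read last time is the same (s4 unchanged, d3 unchanged) — cache -7 kept, no run.
  d5: re-examined; everything it read last time is the same (d1 unchanged, s4 unchanged) — cache 6 kept, no run.
  d6: re-examined; everything it read last time is the same (d4 unchanged) — cache 7 kept, no run.
  d7: re-examined; everything it read last time is the same (d6 unchanged, d5 unchanged) — cache 1 kept, no run.

The important point: d1 recomputes to an identical value, and the output ends up unchanged.

d7 now evaluates to 1.
Run set: d1 (1 run).
Changed values: s5.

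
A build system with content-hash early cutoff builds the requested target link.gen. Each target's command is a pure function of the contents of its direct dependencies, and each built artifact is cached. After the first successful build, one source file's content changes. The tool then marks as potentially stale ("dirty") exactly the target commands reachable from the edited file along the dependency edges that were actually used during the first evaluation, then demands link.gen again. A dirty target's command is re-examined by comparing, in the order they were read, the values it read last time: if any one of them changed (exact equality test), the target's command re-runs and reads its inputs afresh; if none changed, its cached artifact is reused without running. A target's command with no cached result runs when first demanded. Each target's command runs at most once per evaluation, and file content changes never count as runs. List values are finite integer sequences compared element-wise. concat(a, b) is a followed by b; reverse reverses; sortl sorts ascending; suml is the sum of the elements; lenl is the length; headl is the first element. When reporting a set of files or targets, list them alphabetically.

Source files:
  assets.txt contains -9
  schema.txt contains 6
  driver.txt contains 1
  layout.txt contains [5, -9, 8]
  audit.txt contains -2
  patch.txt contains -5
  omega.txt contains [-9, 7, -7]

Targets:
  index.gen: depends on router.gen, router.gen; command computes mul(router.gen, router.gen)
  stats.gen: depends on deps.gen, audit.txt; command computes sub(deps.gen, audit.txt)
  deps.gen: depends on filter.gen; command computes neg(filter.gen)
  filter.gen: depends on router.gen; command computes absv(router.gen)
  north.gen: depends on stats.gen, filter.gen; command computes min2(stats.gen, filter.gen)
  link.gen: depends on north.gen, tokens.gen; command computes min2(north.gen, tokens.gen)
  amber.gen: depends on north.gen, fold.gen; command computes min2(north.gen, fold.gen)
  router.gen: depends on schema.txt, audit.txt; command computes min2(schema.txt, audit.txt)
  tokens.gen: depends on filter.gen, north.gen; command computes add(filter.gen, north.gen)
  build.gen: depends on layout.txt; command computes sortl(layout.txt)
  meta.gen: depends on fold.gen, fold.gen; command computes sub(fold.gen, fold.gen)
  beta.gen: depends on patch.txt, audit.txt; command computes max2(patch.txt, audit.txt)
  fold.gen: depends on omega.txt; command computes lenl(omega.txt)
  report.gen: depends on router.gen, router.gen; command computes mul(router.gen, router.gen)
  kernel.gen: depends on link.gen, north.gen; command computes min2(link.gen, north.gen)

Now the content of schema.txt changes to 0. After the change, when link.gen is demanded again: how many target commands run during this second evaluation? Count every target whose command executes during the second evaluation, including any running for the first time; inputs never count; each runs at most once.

First evaluation (everything demanded from the output):
  router.gen = min2(6, -2) = -2
  filter.gen = absv(-2) = 2
  deps.gen = neg(2) = -2
  stats.gen = sub(-2, -2) = 0
  north.gen = min2(0, 2) = 0
  tokens.gen = add(2, 0) = 2
  link.gen = min2(0, 2) = 0

Propagation after the edit:
  router.gen: runs — schema.txt 6->0; result -2 (same value as before).
  filter.gen: checked — values it read are unchanged (router.gen unchanged); reused cached 2 without running.
  deps.gen: checked — values it read are unchanged (filter.gen unchanged); reused cached -2 without running.
  stats.gen: checked — values it read are unchanged (deps.gen unchanged, audit.txt unchanged); reused cached 0 without running.
  north.gen: checked — values it read are unchanged (stats.gen unchanged, filter.gen unchanged); reused cached 0 without running.
  tokens.gen: checked — values it read are unchanged (filter.gen unchanged, north.gen unchanged); reused cached 2 without running.
  link.gen: checked — values it read are unchanged (north.gen unchanged, tokens.gen unchanged); reused cached 0 without running.

Key observation: the change is absorbed at router.gen — it re-runs but produces the same value, and the output's value is unchanged.

Target commands that run: router.gen — 1 in total.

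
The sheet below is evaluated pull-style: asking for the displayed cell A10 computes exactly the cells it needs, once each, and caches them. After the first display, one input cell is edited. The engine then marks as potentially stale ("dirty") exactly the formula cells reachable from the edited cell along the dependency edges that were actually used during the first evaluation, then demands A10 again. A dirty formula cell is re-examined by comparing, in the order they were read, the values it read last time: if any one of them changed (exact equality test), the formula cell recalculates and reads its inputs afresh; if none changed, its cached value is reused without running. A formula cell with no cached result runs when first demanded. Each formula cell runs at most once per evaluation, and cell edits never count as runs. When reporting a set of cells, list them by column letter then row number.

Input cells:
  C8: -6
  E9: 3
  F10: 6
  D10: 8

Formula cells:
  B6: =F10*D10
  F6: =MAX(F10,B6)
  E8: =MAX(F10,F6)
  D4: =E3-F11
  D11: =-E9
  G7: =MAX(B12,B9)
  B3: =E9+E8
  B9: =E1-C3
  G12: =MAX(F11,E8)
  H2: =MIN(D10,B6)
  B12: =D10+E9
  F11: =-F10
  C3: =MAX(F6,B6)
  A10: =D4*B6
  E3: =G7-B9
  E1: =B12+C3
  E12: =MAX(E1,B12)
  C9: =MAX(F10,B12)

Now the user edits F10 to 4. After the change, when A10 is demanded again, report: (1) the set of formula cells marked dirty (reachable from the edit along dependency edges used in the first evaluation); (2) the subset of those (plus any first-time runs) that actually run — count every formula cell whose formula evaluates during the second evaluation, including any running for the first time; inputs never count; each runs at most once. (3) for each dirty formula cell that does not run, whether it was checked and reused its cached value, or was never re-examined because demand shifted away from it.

First demand of the output computes:
  B6 = 6 * 8 = 48
  B12 = 8 + 3 = 11
  F6 = MAX(6, 48) = 48
  C3 = MAX(48, 48) = 48
  E1 = 11 + 48 = 59
  B9 = 59 - 48 = 11
  F11 = -(6) = -6
  G7 = MAX(11, 11) = 11
  E3 = 11 - 11 = 0
  D4 = 0 - -6 = 6
  A10 = 6 * 48 = 288

After the edit, cleaning proceeds:
  B6: a read changed (F10 6->4) — executes, giving 32.
  F6: a read changed (F10 6->4; B6 48->32) — executes, giving 32.
  C3: a read changed (F6 48->32; B6 48->32) — executes, giving 32.
  E1: a read changed (C3 48->32) — executes, giving 43.
  B9: a read changed (E1 59->43; C3 48->32) — executes, giving 11 — identical to its old value.
  F11: a read changed (F10 6->4) — executes, giving -4.
  G7: dirty, but its reads are unchanged (B12 unchanged, B9 unchanged); cached 11 stands.
  E3: dirty, but its reads are unchanged (G7 unchanged, B9 unchanged); cached 0 stands.
  D4: a read changed (F11 -6->-4) — executes, giving 4.
  A10: a read changed (D4 6->4; B6 48->32) — executes, giving 128.

Note where the cutoff bites: G7 is checked, finds nothing changed, and keeps its cache.

The edit dirties: A10, B6, B9, C3, D4, E1, E3, F6, F11, G7.
8 formula cells run: A10, B6, B9, C3, D4, E1, F6, F11.
Cache hits after checking: E3, G7.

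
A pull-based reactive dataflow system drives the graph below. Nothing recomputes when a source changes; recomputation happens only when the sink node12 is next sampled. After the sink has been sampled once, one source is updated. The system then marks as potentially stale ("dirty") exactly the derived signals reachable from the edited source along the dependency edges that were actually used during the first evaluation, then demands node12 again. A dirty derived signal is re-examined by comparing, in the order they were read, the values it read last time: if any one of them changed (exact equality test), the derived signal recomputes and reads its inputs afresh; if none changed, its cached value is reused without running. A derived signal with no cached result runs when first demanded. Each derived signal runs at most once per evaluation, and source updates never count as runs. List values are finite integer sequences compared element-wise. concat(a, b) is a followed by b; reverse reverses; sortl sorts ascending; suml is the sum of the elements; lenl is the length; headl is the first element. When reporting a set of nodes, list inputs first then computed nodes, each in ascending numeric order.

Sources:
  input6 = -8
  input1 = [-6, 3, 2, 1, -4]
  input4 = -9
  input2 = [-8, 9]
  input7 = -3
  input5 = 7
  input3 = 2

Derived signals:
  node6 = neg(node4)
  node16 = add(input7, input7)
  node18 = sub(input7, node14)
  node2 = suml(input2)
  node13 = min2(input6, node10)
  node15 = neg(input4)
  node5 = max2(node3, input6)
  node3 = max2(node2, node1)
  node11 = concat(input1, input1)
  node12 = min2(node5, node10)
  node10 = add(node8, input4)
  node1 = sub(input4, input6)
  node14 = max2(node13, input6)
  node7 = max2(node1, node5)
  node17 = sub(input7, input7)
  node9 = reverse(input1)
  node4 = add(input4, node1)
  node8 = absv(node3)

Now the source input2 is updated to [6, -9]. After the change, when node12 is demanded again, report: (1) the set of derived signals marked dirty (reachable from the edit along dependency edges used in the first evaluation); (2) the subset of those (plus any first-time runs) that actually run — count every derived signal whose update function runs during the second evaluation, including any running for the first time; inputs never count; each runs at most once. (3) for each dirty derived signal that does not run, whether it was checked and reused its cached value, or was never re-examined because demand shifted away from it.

Marked dirty: node2, node3, node5, node8, node10, node12.
Derived signals that run: node2, node3, node5, node8, node12 — 5 in total.
Checked but reused from cache: node10.
Key observation: the cutoff stops propagation at node10 — its inputs' values are unchanged, so it reuses its cache.

First evaluation (everything demanded from the output):
  node1 = sub(-9, -8) = -1
  node2 = suml([-8, 9]) = 1
  node3 = max2(1, -1) = 1
  node5 = max2(1, -8) = 1
  node8 = absv(1) = 1
  node10 = add(1, -9) = -8
  node12 = min2(1, -8) = -8

Propagation after the edit:
  node2: runs — input2 [-8, 9]->[6, -9]; result -3.
  node3: runs — node2 1->-3; result -1.
  node5: runs — node3 1->-1; result -1.
  node8: runs — node3 1->-1; result 1 (same value as before).
  node10: checked — values it read are unchanged (node8 unchanged, input4 unchanged); reused cached -8 without running.
  node12: runs — node5 1->-1; result -8 (same value as before).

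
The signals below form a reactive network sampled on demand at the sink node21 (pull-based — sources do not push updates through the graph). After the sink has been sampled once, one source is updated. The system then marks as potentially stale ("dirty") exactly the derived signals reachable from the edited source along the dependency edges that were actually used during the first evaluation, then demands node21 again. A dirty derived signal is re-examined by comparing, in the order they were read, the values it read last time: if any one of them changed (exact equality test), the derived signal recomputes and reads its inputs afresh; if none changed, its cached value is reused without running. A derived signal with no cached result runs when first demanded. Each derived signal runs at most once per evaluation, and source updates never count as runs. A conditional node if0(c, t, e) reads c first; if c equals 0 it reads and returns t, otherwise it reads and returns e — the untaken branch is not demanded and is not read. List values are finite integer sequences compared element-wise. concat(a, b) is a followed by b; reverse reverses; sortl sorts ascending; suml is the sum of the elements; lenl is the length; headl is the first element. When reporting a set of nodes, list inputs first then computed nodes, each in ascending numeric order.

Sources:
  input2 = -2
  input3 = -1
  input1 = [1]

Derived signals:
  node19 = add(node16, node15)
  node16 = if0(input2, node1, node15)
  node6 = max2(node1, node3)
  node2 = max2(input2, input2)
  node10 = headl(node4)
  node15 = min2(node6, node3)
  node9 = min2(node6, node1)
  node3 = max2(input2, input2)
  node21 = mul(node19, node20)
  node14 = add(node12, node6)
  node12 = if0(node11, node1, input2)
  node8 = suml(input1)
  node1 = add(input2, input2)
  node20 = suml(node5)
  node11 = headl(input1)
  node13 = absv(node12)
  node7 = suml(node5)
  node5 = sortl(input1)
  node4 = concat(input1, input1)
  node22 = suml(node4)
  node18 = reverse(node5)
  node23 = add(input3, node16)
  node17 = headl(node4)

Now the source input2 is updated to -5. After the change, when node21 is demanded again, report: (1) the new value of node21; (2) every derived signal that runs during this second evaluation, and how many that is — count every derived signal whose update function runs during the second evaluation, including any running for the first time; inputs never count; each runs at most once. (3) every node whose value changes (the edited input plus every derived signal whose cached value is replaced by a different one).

node21 now evaluates to -10.
Run set: node1, node3, node6, node15, node16, node19, node21 (7 run).
Changed values: input2, node1, node3, node6, node15, node16, node19, node21.

Initial pass — values computed on the first demand:
  node1 = add(-2, -2) = -4
  node3 = max2(-2, -2) = -2
  node5 = sortl([1]) = [1]
  node6 = max2(-4, -2) = -2
  node15 = min2(-2, -2) = -2
  node16 = if0(input2=-2 -> else branch node15) = -2
  node19 = add(-2, -2) = -4
  node20 = suml([1]) = 1
  node21 = mul(-4, 1) = -4

Second demand — change propagation:
  node1: re-runs because input2 -2->-5; input2 -2->-5; new result -10.
  node3: re-runs because input2 -2->-5; input2 -2->-5; new result -5.
  node6: re-runs because node1 -4->-10; node3 -2->-5; new result -5.
  node15: re-runs because node6 -2->-5; node3 -2->-5; new result -5.
  node16: re-runs because input2 -2->-5; node15 -2->-5; new result -5.
  node19: re-runs because node16 -2->-5; node15 -2->-5; new result -10.
  node21: re-runs because node19 -4->-10; new result -10.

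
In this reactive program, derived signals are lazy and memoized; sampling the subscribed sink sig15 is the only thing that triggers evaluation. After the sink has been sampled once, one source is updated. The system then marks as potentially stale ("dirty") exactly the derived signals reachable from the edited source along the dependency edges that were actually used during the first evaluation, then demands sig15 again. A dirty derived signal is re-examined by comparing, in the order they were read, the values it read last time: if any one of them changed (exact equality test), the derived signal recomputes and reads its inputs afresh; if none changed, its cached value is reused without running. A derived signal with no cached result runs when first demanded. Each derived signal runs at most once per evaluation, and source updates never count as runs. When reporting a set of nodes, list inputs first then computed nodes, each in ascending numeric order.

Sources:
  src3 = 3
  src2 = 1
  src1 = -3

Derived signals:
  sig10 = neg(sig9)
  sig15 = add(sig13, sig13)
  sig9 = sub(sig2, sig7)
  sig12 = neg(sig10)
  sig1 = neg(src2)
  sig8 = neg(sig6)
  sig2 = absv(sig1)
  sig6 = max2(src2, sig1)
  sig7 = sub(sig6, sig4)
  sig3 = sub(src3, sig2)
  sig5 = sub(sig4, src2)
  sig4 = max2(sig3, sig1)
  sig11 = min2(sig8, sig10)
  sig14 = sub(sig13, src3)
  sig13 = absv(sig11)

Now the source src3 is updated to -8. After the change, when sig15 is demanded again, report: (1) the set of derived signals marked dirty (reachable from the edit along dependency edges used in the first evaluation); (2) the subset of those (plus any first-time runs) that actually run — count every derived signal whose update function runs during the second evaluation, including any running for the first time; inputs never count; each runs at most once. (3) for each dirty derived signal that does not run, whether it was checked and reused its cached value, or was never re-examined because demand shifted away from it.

First demand of the output computes:
  sig1 = neg(1) = -1
  sig2 = absv(-1) = 1
  sig3 = sub(3, 1) = 2
  sig4 = max2(2, -1) = 2
  sig6 = max2(1, -1) = 1
  sig7 = sub(1, 2) = -1
  sig8 = neg(1) = -1
  sig9 = sub(1, -1) = 2
  sig10 = neg(2) = -2
  sig11 = min2(-1, -2) = -2
  sig13 = absv(-2) = 2
  sig15 = add(2, 2) = 4

After the edit, cleaning proceeds:
  sig3: a read changed (src3 3->-8) — executes, giving -9.
  sig4: a read changed (sig3 2->-9) — executes, giving -1.
  sig7: a read changed (sig4 2->-1) — executes, giving 2.
  sig9: a read changed (sig7 -1->2) — executes, giving -1.
  sig10: a read changed (sig9 2->-1) — executes, giving 1.
  sig11: a read changed (sig10 -2->1) — executes, giving -1.
  sig13: a read changed (sig11 -2->-1) — executes, giving 1.
  sig15: a read changed (sig13 2->1; sig13 2->1) — executes, giving 2.

The edit dirties: sig3, sig4, sig7, sig9, sig10, sig11, sig13, sig15.
8 derived signals run: sig3, sig4, sig7, sig9, sig10, sig11, sig13, sig15.
No dirty derived signal escaped a run.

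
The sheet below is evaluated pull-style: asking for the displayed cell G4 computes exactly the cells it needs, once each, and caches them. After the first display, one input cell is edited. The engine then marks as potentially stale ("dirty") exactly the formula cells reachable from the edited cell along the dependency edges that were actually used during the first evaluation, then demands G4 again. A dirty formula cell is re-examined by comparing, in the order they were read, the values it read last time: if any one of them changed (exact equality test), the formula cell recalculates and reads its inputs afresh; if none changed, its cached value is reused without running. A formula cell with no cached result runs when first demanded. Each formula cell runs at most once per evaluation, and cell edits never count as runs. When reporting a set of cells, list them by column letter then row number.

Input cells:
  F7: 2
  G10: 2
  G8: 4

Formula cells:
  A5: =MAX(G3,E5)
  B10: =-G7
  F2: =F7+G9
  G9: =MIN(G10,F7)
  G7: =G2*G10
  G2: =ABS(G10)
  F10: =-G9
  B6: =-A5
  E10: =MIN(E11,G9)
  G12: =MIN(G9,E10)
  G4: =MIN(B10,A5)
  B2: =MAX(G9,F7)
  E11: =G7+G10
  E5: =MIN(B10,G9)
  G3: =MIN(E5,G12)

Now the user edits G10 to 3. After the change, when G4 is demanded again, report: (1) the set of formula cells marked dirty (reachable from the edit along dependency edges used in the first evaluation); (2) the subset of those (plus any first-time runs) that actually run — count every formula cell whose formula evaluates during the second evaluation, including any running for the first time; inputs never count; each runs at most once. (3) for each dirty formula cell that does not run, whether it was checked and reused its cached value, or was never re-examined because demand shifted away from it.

The edit dirties: A5, B10, E5, E10, E11, G2, G3, G4, G7, G9, G12.
10 formula cells run: A5, B10, E5, E10, E11, G2, G3, G4, G7, G9.
Cache hits after checking: G12.
Note where the cutoff bites: G12 is checked, finds nothing changed, and keeps its cache.

First demand of the output computes:
  G2 = ABS(2) = 2
  G7 = 2 * 2 = 4
  B10 = -(4) = -4
  E11 = 4 + 2 = 6
  G9 = MIN(2, 2) = 2
  E5 = MIN(-4, 2) = -4
  E10 = MIN(6, 2) = 2
  G12 = MIN(2, 2) = 2
  G3 = MIN(-4, 2) = -4
  A5 = MAX(-4, -4) = -4
  G4 = MIN(-4, -4) = -4

After the edit, cleaning proceeds:
  G2: a read changed (G10 2->3) — executes, giving 3.
  G7: a read changed (G2 2->3; G10 2->3) — executes, giving 9.
  B10: a read changed (G7 4->9) — executes, giving -9.
  E11: a read changed (G7 4->9; G10 2->3) — executes, giving 12.
  G9: a read changed (G10 2->3) — executes, giving 2 — identical to its old value.
  E5: a read changed (B10 -4->-9) — executes, giving -9.
  E10: a read changed (E11 6->12) — executes, giving 2 — identical to its old value.
  G12: dirty, but its reads are unchanged (G9 unchanged, E10 unchanged); cached 2 stands.
  G3: a read changed (E5 -4->-9) — executes, giving -9.
  A5: a read changed (G3 -4->-9; E5 -4->-9) — executes, giving -9.
  G4: a read changed (B10 -4->-9; A5 -4->-9) — executes, giving -9.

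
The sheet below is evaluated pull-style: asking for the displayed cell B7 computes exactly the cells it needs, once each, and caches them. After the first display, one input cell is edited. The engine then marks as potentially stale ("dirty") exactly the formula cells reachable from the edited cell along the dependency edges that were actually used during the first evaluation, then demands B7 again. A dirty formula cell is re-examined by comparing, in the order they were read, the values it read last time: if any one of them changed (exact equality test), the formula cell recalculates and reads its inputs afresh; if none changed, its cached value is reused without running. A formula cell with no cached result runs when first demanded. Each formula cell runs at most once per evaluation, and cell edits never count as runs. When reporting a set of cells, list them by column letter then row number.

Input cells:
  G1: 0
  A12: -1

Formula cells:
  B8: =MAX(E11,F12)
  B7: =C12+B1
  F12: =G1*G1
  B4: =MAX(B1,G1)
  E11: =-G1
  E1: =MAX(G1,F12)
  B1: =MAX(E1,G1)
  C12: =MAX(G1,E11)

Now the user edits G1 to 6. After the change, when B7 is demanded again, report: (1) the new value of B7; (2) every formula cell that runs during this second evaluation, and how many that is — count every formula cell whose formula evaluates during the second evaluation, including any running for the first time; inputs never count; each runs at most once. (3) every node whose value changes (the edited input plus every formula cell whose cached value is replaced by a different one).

First demand of the output computes:
  E11 = -(0) = 0
  C12 = MAX(0, 0) = 0
  F12 = 0 * 0 = 0
  E1 = MAX(0, 0) = 0
  B1 = MAX(0, 0) = 0
  B7 = 0 + 0 = 0

After the edit, cleaning proceeds:
  E11: a read changed (G1 0->6) — executes, giving -6.
  C12: a read changed (G1 0->6; E11 0->-6) — executes, giving 6.
  F12: a read changed (G1 0->6; G1 0->6) — executes, giving 36.
  E1: a read changed (G1 0->6; F12 0->36) — executes, giving 36.
  B1: a read changed (E1 0->36; G1 0->6) — executes, giving 36.
  B7: a read changed (C12 0->6; B1 0->36) — executes, giving 42.

Demanding B7 again yields 42.
6 formula cells run: B1, B7, C12, E1, E11, F12.
The nodes whose values change: B1, B7, C12, E1, E11, F12, G1.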